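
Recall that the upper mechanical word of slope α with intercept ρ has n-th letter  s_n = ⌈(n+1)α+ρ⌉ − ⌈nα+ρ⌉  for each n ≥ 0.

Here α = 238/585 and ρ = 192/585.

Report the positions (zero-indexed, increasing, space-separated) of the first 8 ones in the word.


n=0: ⌈430/585⌉−⌈192/585⌉ = 1−1 = 0
n=1: ⌈668/585⌉−⌈430/585⌉ = 2−1 = 1  ← one
n=2: ⌈906/585⌉−⌈668/585⌉ = 2−2 = 0
n=3: ⌈1144/585⌉−⌈906/585⌉ = 2−2 = 0
n=4: ⌈1382/585⌉−⌈1144/585⌉ = 3−2 = 1  ← one
n=5: ⌈1620/585⌉−⌈1382/585⌉ = 3−3 = 0
n=6: ⌈1858/585⌉−⌈1620/585⌉ = 4−3 = 1  ← one
n=7: ⌈2096/585⌉−⌈1858/585⌉ = 4−4 = 0
n=8: ⌈2334/585⌉−⌈2096/585⌉ = 4−4 = 0
n=9: ⌈2572/585⌉−⌈2334/585⌉ = 5−4 = 1  ← one
n=10: ⌈2810/585⌉−⌈2572/585⌉ = 5−5 = 0
n=11: ⌈3048/585⌉−⌈2810/585⌉ = 6−5 = 1  ← one
n=12: ⌈3286/585⌉−⌈3048/585⌉ = 6−6 = 0
n=13: ⌈3524/585⌉−⌈3286/585⌉ = 7−6 = 1  ← one
n=14: ⌈3762/585⌉−⌈3524/585⌉ = 7−7 = 0
n=15: ⌈4000/585⌉−⌈3762/585⌉ = 7−7 = 0
n=16: ⌈4238/585⌉−⌈4000/585⌉ = 8−7 = 1  ← one
n=17: ⌈4476/585⌉−⌈4238/585⌉ = 8−8 = 0
n=18: ⌈4714/585⌉−⌈4476/585⌉ = 9−8 = 1  ← one
positions of the first 8 ones: 1 4 6 9 11 13 16 18

1 4 6 9 11 13 16 18


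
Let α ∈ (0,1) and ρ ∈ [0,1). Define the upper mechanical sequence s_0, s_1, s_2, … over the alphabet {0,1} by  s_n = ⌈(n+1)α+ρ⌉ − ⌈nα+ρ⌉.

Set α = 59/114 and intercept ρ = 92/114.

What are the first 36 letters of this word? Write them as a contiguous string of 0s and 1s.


101010101011010101010101010101010101

n=0: ⌈(1·59+92)/114⌉ − ⌈(0·59+92)/114⌉ = ⌈151/114⌉ − ⌈92/114⌉ = 2 − 1 = 1
n=1: ⌈(2·59+92)/114⌉ − ⌈(1·59+92)/114⌉ = ⌈210/114⌉ − ⌈151/114⌉ = 2 − 2 = 0
n=2: ⌈(3·59+92)/114⌉ − ⌈(2·59+92)/114⌉ = ⌈269/114⌉ − ⌈210/114⌉ = 3 − 2 = 1
n=3: ⌈(4·59+92)/114⌉ − ⌈(3·59+92)/114⌉ = ⌈328/114⌉ − ⌈269/114⌉ = 3 − 3 = 0
n=4: ⌈(5·59+92)/114⌉ − ⌈(4·59+92)/114⌉ = ⌈387/114⌉ − ⌈328/114⌉ = 4 − 3 = 1
n=5: ⌈(6·59+92)/114⌉ − ⌈(5·59+92)/114⌉ = ⌈446/114⌉ − ⌈387/114⌉ = 4 − 4 = 0
n=6: ⌈(7·59+92)/114⌉ − ⌈(6·59+92)/114⌉ = ⌈505/114⌉ − ⌈446/114⌉ = 5 − 4 = 1
n=7: ⌈(8·59+92)/114⌉ − ⌈(7·59+92)/114⌉ = ⌈564/114⌉ − ⌈505/114⌉ = 5 − 5 = 0
n=8: ⌈(9·59+92)/114⌉ − ⌈(8·59+92)/114⌉ = ⌈623/114⌉ − ⌈564/114⌉ = 6 − 5 = 1
n=9: ⌈(10·59+92)/114⌉ − ⌈(9·59+92)/114⌉ = ⌈682/114⌉ − ⌈623/114⌉ = 6 − 6 = 0
n=10: ⌈(11·59+92)/114⌉ − ⌈(10·59+92)/114⌉ = ⌈741/114⌉ − ⌈682/114⌉ = 7 − 6 = 1
n=11: ⌈(12·59+92)/114⌉ − ⌈(11·59+92)/114⌉ = ⌈800/114⌉ − ⌈741/114⌉ = 8 − 7 = 1
n=12: ⌈(13·59+92)/114⌉ − ⌈(12·59+92)/114⌉ = ⌈859/114⌉ − ⌈800/114⌉ = 8 − 8 = 0
n=13: ⌈(14·59+92)/114⌉ − ⌈(13·59+92)/114⌉ = ⌈918/114⌉ − ⌈859/114⌉ = 9 − 8 = 1
n=14: ⌈(15·59+92)/114⌉ − ⌈(14·59+92)/114⌉ = ⌈977/114⌉ − ⌈918/114⌉ = 9 − 9 = 0
n=15: ⌈(16·59+92)/114⌉ − ⌈(15·59+92)/114⌉ = ⌈1036/114⌉ − ⌈977/114⌉ = 10 − 9 = 1
n=16: ⌈(17·59+92)/114⌉ − ⌈(16·59+92)/114⌉ = ⌈1095/114⌉ − ⌈1036/114⌉ = 10 − 10 = 0
n=17: ⌈(18·59+92)/114⌉ − ⌈(17·59+92)/114⌉ = ⌈1154/114⌉ − ⌈1095/114⌉ = 11 − 10 = 1
n=18: ⌈(19·59+92)/114⌉ − ⌈(18·59+92)/114⌉ = ⌈1213/114⌉ − ⌈1154/114⌉ = 11 − 11 = 0
n=19: ⌈(20·59+92)/114⌉ − ⌈(19·59+92)/114⌉ = ⌈1272/114⌉ − ⌈1213/114⌉ = 12 − 11 = 1
n=20: ⌈(21·59+92)/114⌉ − ⌈(20·59+92)/114⌉ = ⌈1331/114⌉ − ⌈1272/114⌉ = 12 − 12 = 0
n=21: ⌈(22·59+92)/114⌉ − ⌈(21·59+92)/114⌉ = ⌈1390/114⌉ − ⌈1331/114⌉ = 13 − 12 = 1
n=22: ⌈(23·59+92)/114⌉ − ⌈(22·59+92)/114⌉ = ⌈1449/114⌉ − ⌈1390/114⌉ = 13 − 13 = 0
n=23: ⌈(24·59+92)/114⌉ − ⌈(23·59+92)/114⌉ = ⌈1508/114⌉ − ⌈1449/114⌉ = 14 − 13 = 1
n=24: ⌈(25·59+92)/114⌉ − ⌈(24·59+92)/114⌉ = ⌈1567/114⌉ − ⌈1508/114⌉ = 14 − 14 = 0
n=25: ⌈(26·59+92)/114⌉ − ⌈(25·59+92)/114⌉ = ⌈1626/114⌉ − ⌈1567/114⌉ = 15 − 14 = 1
n=26: ⌈(27·59+92)/114⌉ − ⌈(26·59+92)/114⌉ = ⌈1685/114⌉ − ⌈1626/114⌉ = 15 − 15 = 0
n=27: ⌈(28·59+92)/114⌉ − ⌈(27·59+92)/114⌉ = ⌈1744/114⌉ − ⌈1685/114⌉ = 16 − 15 = 1
n=28: ⌈(29·59+92)/114⌉ − ⌈(28·59+92)/114⌉ = ⌈1803/114⌉ − ⌈1744/114⌉ = 16 − 16 = 0
n=29: ⌈(30·59+92)/114⌉ − ⌈(29·59+92)/114⌉ = ⌈1862/114⌉ − ⌈1803/114⌉ = 17 − 16 = 1
n=30: ⌈(31·59+92)/114⌉ − ⌈(30·59+92)/114⌉ = ⌈1921/114⌉ − ⌈1862/114⌉ = 17 − 17 = 0
n=31: ⌈(32·59+92)/114⌉ − ⌈(31·59+92)/114⌉ = ⌈1980/114⌉ − ⌈1921/114⌉ = 18 − 17 = 1
n=32: ⌈(33·59+92)/114⌉ − ⌈(32·59+92)/114⌉ = ⌈2039/114⌉ − ⌈1980/114⌉ = 18 − 18 = 0
n=33: ⌈(34·59+92)/114⌉ − ⌈(33·59+92)/114⌉ = ⌈2098/114⌉ − ⌈2039/114⌉ = 19 − 18 = 1
n=34: ⌈(35·59+92)/114⌉ − ⌈(34·59+92)/114⌉ = ⌈2157/114⌉ − ⌈2098/114⌉ = 19 − 19 = 0
n=35: ⌈(36·59+92)/114⌉ − ⌈(35·59+92)/114⌉ = ⌈2216/114⌉ − ⌈2157/114⌉ = 20 − 19 = 1


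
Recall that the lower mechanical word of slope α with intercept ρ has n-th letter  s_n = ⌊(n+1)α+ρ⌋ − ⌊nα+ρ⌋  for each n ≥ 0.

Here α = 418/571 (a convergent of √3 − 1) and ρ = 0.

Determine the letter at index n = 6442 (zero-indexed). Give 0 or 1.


(n+1)α + ρ = (6443·418) / 571 = 2693174/571
nα + ρ     = (6442·418) / 571 = 2692756/571
⌊2693174/571⌋ = 4716,  ⌊2692756/571⌋ = 4715
s_{6442} = 4716 − 4715 = 1

1


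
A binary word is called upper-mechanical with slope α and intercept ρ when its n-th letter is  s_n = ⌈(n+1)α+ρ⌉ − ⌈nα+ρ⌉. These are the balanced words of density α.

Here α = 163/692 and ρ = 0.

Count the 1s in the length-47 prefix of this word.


12

#1s = Σ_{n=0}^{46} s_n = Σ_{n=0}^{46} (⌈(n+1)α+ρ⌉ − ⌈nα+ρ⌉)
the sum telescopes: every ⌈nα+ρ⌉ with 0 < n < 47 appears once with + and once with −, leaving ⌈47α+ρ⌉ − ⌈0·α+ρ⌉
47α + ρ = (47·163) / 692 = 7661/692
ρ = 0/692
⌈7661/692⌉ = 12,  ⌈0/692⌉ = 0
#1s = 12 − 0 = 12


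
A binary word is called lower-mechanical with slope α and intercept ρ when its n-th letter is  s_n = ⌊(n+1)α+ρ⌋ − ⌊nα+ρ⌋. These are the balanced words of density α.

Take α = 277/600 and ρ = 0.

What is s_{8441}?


(n+1)α + ρ = (8442·277) / 600 = 2338434/600
nα + ρ     = (8441·277) / 600 = 2338157/600
⌊2338434/600⌋ = 3897,  ⌊2338157/600⌋ = 3896
s_{8441} = 3897 − 3896 = 1

1


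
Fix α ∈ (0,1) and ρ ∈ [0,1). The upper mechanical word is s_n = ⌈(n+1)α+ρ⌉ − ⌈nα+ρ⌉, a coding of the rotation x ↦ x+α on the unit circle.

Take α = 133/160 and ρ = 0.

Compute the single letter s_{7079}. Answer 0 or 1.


1

(n+1)α + ρ = (7080·133) / 160 = 941640/160
nα + ρ     = (7079·133) / 160 = 941507/160
⌈941640/160⌉ = 5886,  ⌈941507/160⌉ = 5885
s_{7079} = 5886 − 5885 = 1


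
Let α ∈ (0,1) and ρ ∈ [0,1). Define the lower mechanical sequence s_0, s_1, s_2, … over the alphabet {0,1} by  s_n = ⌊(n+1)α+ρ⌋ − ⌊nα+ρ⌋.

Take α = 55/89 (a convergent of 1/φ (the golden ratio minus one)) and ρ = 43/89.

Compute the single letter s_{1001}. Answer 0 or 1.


(n+1)α + ρ = (1002·55 + 43) / 89 = 55153/89
nα + ρ     = (1001·55 + 43) / 89 = 55098/89
⌊55153/89⌋ = 619,  ⌊55098/89⌋ = 619
s_{1001} = 619 − 619 = 0

0


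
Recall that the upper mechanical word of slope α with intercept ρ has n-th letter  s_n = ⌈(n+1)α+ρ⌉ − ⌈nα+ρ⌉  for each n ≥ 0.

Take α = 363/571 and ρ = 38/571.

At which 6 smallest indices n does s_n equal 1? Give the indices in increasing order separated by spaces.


n=0: ⌈401/571⌉−⌈38/571⌉ = 1−1 = 0
n=1: ⌈764/571⌉−⌈401/571⌉ = 2−1 = 1  ← one
n=2: ⌈1127/571⌉−⌈764/571⌉ = 2−2 = 0
n=3: ⌈1490/571⌉−⌈1127/571⌉ = 3−2 = 1  ← one
n=4: ⌈1853/571⌉−⌈1490/571⌉ = 4−3 = 1  ← one
n=5: ⌈2216/571⌉−⌈1853/571⌉ = 4−4 = 0
n=6: ⌈2579/571⌉−⌈2216/571⌉ = 5−4 = 1  ← one
n=7: ⌈2942/571⌉−⌈2579/571⌉ = 6−5 = 1  ← one
n=8: ⌈3305/571⌉−⌈2942/571⌉ = 6−6 = 0
n=9: ⌈3668/571⌉−⌈3305/571⌉ = 7−6 = 1  ← one
positions of the first 6 ones: 1 3 4 6 7 9

1 3 4 6 7 9


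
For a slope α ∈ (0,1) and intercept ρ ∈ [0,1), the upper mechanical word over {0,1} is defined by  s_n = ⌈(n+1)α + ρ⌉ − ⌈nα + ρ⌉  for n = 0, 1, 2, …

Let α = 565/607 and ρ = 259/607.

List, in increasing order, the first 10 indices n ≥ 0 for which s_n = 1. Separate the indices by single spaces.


n=0: ⌈824/607⌉−⌈259/607⌉ = 2−1 = 1  ← one
n=1: ⌈1389/607⌉−⌈824/607⌉ = 3−2 = 1  ← one
n=2: ⌈1954/607⌉−⌈1389/607⌉ = 4−3 = 1  ← one
n=3: ⌈2519/607⌉−⌈1954/607⌉ = 5−4 = 1  ← one
n=4: ⌈3084/607⌉−⌈2519/607⌉ = 6−5 = 1  ← one
n=5: ⌈3649/607⌉−⌈3084/607⌉ = 7−6 = 1  ← one
n=6: ⌈4214/607⌉−⌈3649/607⌉ = 7−7 = 0
n=7: ⌈4779/607⌉−⌈4214/607⌉ = 8−7 = 1  ← one
n=8: ⌈5344/607⌉−⌈4779/607⌉ = 9−8 = 1  ← one
n=9: ⌈5909/607⌉−⌈5344/607⌉ = 10−9 = 1  ← one
n=10: ⌈6474/607⌉−⌈5909/607⌉ = 11−10 = 1  ← one
positions of the first 10 ones: 0 1 2 3 4 5 7 8 9 10

0 1 2 3 4 5 7 8 9 10


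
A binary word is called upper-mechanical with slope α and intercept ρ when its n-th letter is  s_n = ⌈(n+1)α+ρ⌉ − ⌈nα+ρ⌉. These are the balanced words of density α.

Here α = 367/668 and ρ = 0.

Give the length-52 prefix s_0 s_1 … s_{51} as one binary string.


1101010101101010101011010101011010101010110101010110

n=0: ⌈(1·367)/668⌉ − ⌈(0·367)/668⌉ = ⌈367/668⌉ − ⌈0/668⌉ = 1 − 0 = 1
n=1: ⌈(2·367)/668⌉ − ⌈(1·367)/668⌉ = ⌈734/668⌉ − ⌈367/668⌉ = 2 − 1 = 1
n=2: ⌈(3·367)/668⌉ − ⌈(2·367)/668⌉ = ⌈1101/668⌉ − ⌈734/668⌉ = 2 − 2 = 0
n=3: ⌈(4·367)/668⌉ − ⌈(3·367)/668⌉ = ⌈1468/668⌉ − ⌈1101/668⌉ = 3 − 2 = 1
n=4: ⌈(5·367)/668⌉ − ⌈(4·367)/668⌉ = ⌈1835/668⌉ − ⌈1468/668⌉ = 3 − 3 = 0
n=5: ⌈(6·367)/668⌉ − ⌈(5·367)/668⌉ = ⌈2202/668⌉ − ⌈1835/668⌉ = 4 − 3 = 1
n=6: ⌈(7·367)/668⌉ − ⌈(6·367)/668⌉ = ⌈2569/668⌉ − ⌈2202/668⌉ = 4 − 4 = 0
n=7: ⌈(8·367)/668⌉ − ⌈(7·367)/668⌉ = ⌈2936/668⌉ − ⌈2569/668⌉ = 5 − 4 = 1
n=8: ⌈(9·367)/668⌉ − ⌈(8·367)/668⌉ = ⌈3303/668⌉ − ⌈2936/668⌉ = 5 − 5 = 0
n=9: ⌈(10·367)/668⌉ − ⌈(9·367)/668⌉ = ⌈3670/668⌉ − ⌈3303/668⌉ = 6 − 5 = 1
n=10: ⌈(11·367)/668⌉ − ⌈(10·367)/668⌉ = ⌈4037/668⌉ − ⌈3670/668⌉ = 7 − 6 = 1
n=11: ⌈(12·367)/668⌉ − ⌈(11·367)/668⌉ = ⌈4404/668⌉ − ⌈4037/668⌉ = 7 − 7 = 0
n=12: ⌈(13·367)/668⌉ − ⌈(12·367)/668⌉ = ⌈4771/668⌉ − ⌈4404/668⌉ = 8 − 7 = 1
n=13: ⌈(14·367)/668⌉ − ⌈(13·367)/668⌉ = ⌈5138/668⌉ − ⌈4771/668⌉ = 8 − 8 = 0
n=14: ⌈(15·367)/668⌉ − ⌈(14·367)/668⌉ = ⌈5505/668⌉ − ⌈5138/668⌉ = 9 − 8 = 1
n=15: ⌈(16·367)/668⌉ − ⌈(15·367)/668⌉ = ⌈5872/668⌉ − ⌈5505/668⌉ = 9 − 9 = 0
n=16: ⌈(17·367)/668⌉ − ⌈(16·367)/668⌉ = ⌈6239/668⌉ − ⌈5872/668⌉ = 10 − 9 = 1
n=17: ⌈(18·367)/668⌉ − ⌈(17·367)/668⌉ = ⌈6606/668⌉ − ⌈6239/668⌉ = 10 − 10 = 0
n=18: ⌈(19·367)/668⌉ − ⌈(18·367)/668⌉ = ⌈6973/668⌉ − ⌈6606/668⌉ = 11 − 10 = 1
n=19: ⌈(20·367)/668⌉ − ⌈(19·367)/668⌉ = ⌈7340/668⌉ − ⌈6973/668⌉ = 11 − 11 = 0
n=20: ⌈(21·367)/668⌉ − ⌈(20·367)/668⌉ = ⌈7707/668⌉ − ⌈7340/668⌉ = 12 − 11 = 1
n=21: ⌈(22·367)/668⌉ − ⌈(21·367)/668⌉ = ⌈8074/668⌉ − ⌈7707/668⌉ = 13 − 12 = 1
n=22: ⌈(23·367)/668⌉ − ⌈(22·367)/668⌉ = ⌈8441/668⌉ − ⌈8074/668⌉ = 13 − 13 = 0
n=23: ⌈(24·367)/668⌉ − ⌈(23·367)/668⌉ = ⌈8808/668⌉ − ⌈8441/668⌉ = 14 − 13 = 1
n=24: ⌈(25·367)/668⌉ − ⌈(24·367)/668⌉ = ⌈9175/668⌉ − ⌈8808/668⌉ = 14 − 14 = 0
n=25: ⌈(26·367)/668⌉ − ⌈(25·367)/668⌉ = ⌈9542/668⌉ − ⌈9175/668⌉ = 15 − 14 = 1
n=26: ⌈(27·367)/668⌉ − ⌈(26·367)/668⌉ = ⌈9909/668⌉ − ⌈9542/668⌉ = 15 − 15 = 0
n=27: ⌈(28·367)/668⌉ − ⌈(27·367)/668⌉ = ⌈10276/668⌉ − ⌈9909/668⌉ = 16 − 15 = 1
n=28: ⌈(29·367)/668⌉ − ⌈(28·367)/668⌉ = ⌈10643/668⌉ − ⌈10276/668⌉ = 16 − 16 = 0
n=29: ⌈(30·367)/668⌉ − ⌈(29·367)/668⌉ = ⌈11010/668⌉ − ⌈10643/668⌉ = 17 − 16 = 1
n=30: ⌈(31·367)/668⌉ − ⌈(30·367)/668⌉ = ⌈11377/668⌉ − ⌈11010/668⌉ = 18 − 17 = 1
n=31: ⌈(32·367)/668⌉ − ⌈(31·367)/668⌉ = ⌈11744/668⌉ − ⌈11377/668⌉ = 18 − 18 = 0
n=32: ⌈(33·367)/668⌉ − ⌈(32·367)/668⌉ = ⌈12111/668⌉ − ⌈11744/668⌉ = 19 − 18 = 1
n=33: ⌈(34·367)/668⌉ − ⌈(33·367)/668⌉ = ⌈12478/668⌉ − ⌈12111/668⌉ = 19 − 19 = 0
n=34: ⌈(35·367)/668⌉ − ⌈(34·367)/668⌉ = ⌈12845/668⌉ − ⌈12478/668⌉ = 20 − 19 = 1
n=35: ⌈(36·367)/668⌉ − ⌈(35·367)/668⌉ = ⌈13212/668⌉ − ⌈12845/668⌉ = 20 − 20 = 0
n=36: ⌈(37·367)/668⌉ − ⌈(36·367)/668⌉ = ⌈13579/668⌉ − ⌈13212/668⌉ = 21 − 20 = 1
n=37: ⌈(38·367)/668⌉ − ⌈(37·367)/668⌉ = ⌈13946/668⌉ − ⌈13579/668⌉ = 21 − 21 = 0
n=38: ⌈(39·367)/668⌉ − ⌈(38·367)/668⌉ = ⌈14313/668⌉ − ⌈13946/668⌉ = 22 − 21 = 1
n=39: ⌈(40·367)/668⌉ − ⌈(39·367)/668⌉ = ⌈14680/668⌉ − ⌈14313/668⌉ = 22 − 22 = 0
n=40: ⌈(41·367)/668⌉ − ⌈(40·367)/668⌉ = ⌈15047/668⌉ − ⌈14680/668⌉ = 23 − 22 = 1
n=41: ⌈(42·367)/668⌉ − ⌈(41·367)/668⌉ = ⌈15414/668⌉ − ⌈15047/668⌉ = 24 − 23 = 1
n=42: ⌈(43·367)/668⌉ − ⌈(42·367)/668⌉ = ⌈15781/668⌉ − ⌈15414/668⌉ = 24 − 24 = 0
n=43: ⌈(44·367)/668⌉ − ⌈(43·367)/668⌉ = ⌈16148/668⌉ − ⌈15781/668⌉ = 25 − 24 = 1
n=44: ⌈(45·367)/668⌉ − ⌈(44·367)/668⌉ = ⌈16515/668⌉ − ⌈16148/668⌉ = 25 − 25 = 0
n=45: ⌈(46·367)/668⌉ − ⌈(45·367)/668⌉ = ⌈16882/668⌉ − ⌈16515/668⌉ = 26 − 25 = 1
n=46: ⌈(47·367)/668⌉ − ⌈(46·367)/668⌉ = ⌈17249/668⌉ − ⌈16882/668⌉ = 26 − 26 = 0
n=47: ⌈(48·367)/668⌉ − ⌈(47·367)/668⌉ = ⌈17616/668⌉ − ⌈17249/668⌉ = 27 − 26 = 1
n=48: ⌈(49·367)/668⌉ − ⌈(48·367)/668⌉ = ⌈17983/668⌉ − ⌈17616/668⌉ = 27 − 27 = 0
n=49: ⌈(50·367)/668⌉ − ⌈(49·367)/668⌉ = ⌈18350/668⌉ − ⌈17983/668⌉ = 28 − 27 = 1
n=50: ⌈(51·367)/668⌉ − ⌈(50·367)/668⌉ = ⌈18717/668⌉ − ⌈18350/668⌉ = 29 − 28 = 1
n=51: ⌈(52·367)/668⌉ − ⌈(51·367)/668⌉ = ⌈19084/668⌉ − ⌈18717/668⌉ = 29 − 29 = 0


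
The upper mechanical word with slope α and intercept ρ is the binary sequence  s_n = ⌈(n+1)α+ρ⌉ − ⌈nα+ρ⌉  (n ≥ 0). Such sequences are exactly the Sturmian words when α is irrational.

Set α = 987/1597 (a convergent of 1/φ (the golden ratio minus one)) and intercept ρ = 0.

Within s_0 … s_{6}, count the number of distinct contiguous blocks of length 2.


3

t_n = ⌈(n·987)/1597⌉ for n = 0 … 7:
  n=0…7: ⌈0/1597⌉=0 ⌈987/1597⌉=1 ⌈1974/1597⌉=2 ⌈2961/1597⌉=2 ⌈3948/1597⌉=3 ⌈4935/1597⌉=4 ⌈5922/1597⌉=4 ⌈6909/1597⌉=5
s_n = t_(n+1) − t_n for n = 0 … 6 gives
prefix = 1101101
slide a length-2 window over [0..1] … [5..6] (6 windows); first occurrence of each distinct factor:
  [  0..  1] 11
  [  1..  2] 10
  [  2..  3] 01
  (the other 3 windows repeat one of these)
distinct factors: {01, 10, 11}
count = 3  (Sturmian bound for length 2 is 3)


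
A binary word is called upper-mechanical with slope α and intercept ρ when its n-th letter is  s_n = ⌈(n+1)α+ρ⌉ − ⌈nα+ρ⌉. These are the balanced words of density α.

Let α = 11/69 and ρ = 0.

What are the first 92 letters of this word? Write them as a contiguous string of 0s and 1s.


n=0: ⌈(1·11)/69⌉ − ⌈(0·11)/69⌉ = ⌈11/69⌉ − ⌈0/69⌉ = 1 − 0 = 1
n=1: ⌈(2·11)/69⌉ − ⌈(1·11)/69⌉ = ⌈22/69⌉ − ⌈11/69⌉ = 1 − 1 = 0
n=2: ⌈(3·11)/69⌉ − ⌈(2·11)/69⌉ = ⌈33/69⌉ − ⌈22/69⌉ = 1 − 1 = 0
n=3: ⌈(4·11)/69⌉ − ⌈(3·11)/69⌉ = ⌈44/69⌉ − ⌈33/69⌉ = 1 − 1 = 0
n=4: ⌈(5·11)/69⌉ − ⌈(4·11)/69⌉ = ⌈55/69⌉ − ⌈44/69⌉ = 1 − 1 = 0
n=5: ⌈(6·11)/69⌉ − ⌈(5·11)/69⌉ = ⌈66/69⌉ − ⌈55/69⌉ = 1 − 1 = 0
n=6: ⌈(7·11)/69⌉ − ⌈(6·11)/69⌉ = ⌈77/69⌉ − ⌈66/69⌉ = 2 − 1 = 1
n=7: ⌈(8·11)/69⌉ − ⌈(7·11)/69⌉ = ⌈88/69⌉ − ⌈77/69⌉ = 2 − 2 = 0
n=8: ⌈(9·11)/69⌉ − ⌈(8·11)/69⌉ = ⌈99/69⌉ − ⌈88/69⌉ = 2 − 2 = 0
n=9: ⌈(10·11)/69⌉ − ⌈(9·11)/69⌉ = ⌈110/69⌉ − ⌈99/69⌉ = 2 − 2 = 0
n=10: ⌈(11·11)/69⌉ − ⌈(10·11)/69⌉ = ⌈121/69⌉ − ⌈110/69⌉ = 2 − 2 = 0
n=11: ⌈(12·11)/69⌉ − ⌈(11·11)/69⌉ = ⌈132/69⌉ − ⌈121/69⌉ = 2 − 2 = 0
n=12: ⌈(13·11)/69⌉ − ⌈(12·11)/69⌉ = ⌈143/69⌉ − ⌈132/69⌉ = 3 − 2 = 1
n=13: ⌈(14·11)/69⌉ − ⌈(13·11)/69⌉ = ⌈154/69⌉ − ⌈143/69⌉ = 3 − 3 = 0
n=14: ⌈(15·11)/69⌉ − ⌈(14·11)/69⌉ = ⌈165/69⌉ − ⌈154/69⌉ = 3 − 3 = 0
n=15: ⌈(16·11)/69⌉ − ⌈(15·11)/69⌉ = ⌈176/69⌉ − ⌈165/69⌉ = 3 − 3 = 0
n=16: ⌈(17·11)/69⌉ − ⌈(16·11)/69⌉ = ⌈187/69⌉ − ⌈176/69⌉ = 3 − 3 = 0
n=17: ⌈(18·11)/69⌉ − ⌈(17·11)/69⌉ = ⌈198/69⌉ − ⌈187/69⌉ = 3 − 3 = 0
n=18: ⌈(19·11)/69⌉ − ⌈(18·11)/69⌉ = ⌈209/69⌉ − ⌈198/69⌉ = 4 − 3 = 1
n=19: ⌈(20·11)/69⌉ − ⌈(19·11)/69⌉ = ⌈220/69⌉ − ⌈209/69⌉ = 4 − 4 = 0
n=20: ⌈(21·11)/69⌉ − ⌈(20·11)/69⌉ = ⌈231/69⌉ − ⌈220/69⌉ = 4 − 4 = 0
n=21: ⌈(22·11)/69⌉ − ⌈(21·11)/69⌉ = ⌈242/69⌉ − ⌈231/69⌉ = 4 − 4 = 0
n=22: ⌈(23·11)/69⌉ − ⌈(22·11)/69⌉ = ⌈253/69⌉ − ⌈242/69⌉ = 4 − 4 = 0
n=23: ⌈(24·11)/69⌉ − ⌈(23·11)/69⌉ = ⌈264/69⌉ − ⌈253/69⌉ = 4 − 4 = 0
n=24: ⌈(25·11)/69⌉ − ⌈(24·11)/69⌉ = ⌈275/69⌉ − ⌈264/69⌉ = 4 − 4 = 0
n=25: ⌈(26·11)/69⌉ − ⌈(25·11)/69⌉ = ⌈286/69⌉ − ⌈275/69⌉ = 5 − 4 = 1
n=26: ⌈(27·11)/69⌉ − ⌈(26·11)/69⌉ = ⌈297/69⌉ − ⌈286/69⌉ = 5 − 5 = 0
n=27: ⌈(28·11)/69⌉ − ⌈(27·11)/69⌉ = ⌈308/69⌉ − ⌈297/69⌉ = 5 − 5 = 0
n=28: ⌈(29·11)/69⌉ − ⌈(28·11)/69⌉ = ⌈319/69⌉ − ⌈308/69⌉ = 5 − 5 = 0
n=29: ⌈(30·11)/69⌉ − ⌈(29·11)/69⌉ = ⌈330/69⌉ − ⌈319/69⌉ = 5 − 5 = 0
n=30: ⌈(31·11)/69⌉ − ⌈(30·11)/69⌉ = ⌈341/69⌉ − ⌈330/69⌉ = 5 − 5 = 0
n=31: ⌈(32·11)/69⌉ − ⌈(31·11)/69⌉ = ⌈352/69⌉ − ⌈341/69⌉ = 6 − 5 = 1
n=32: ⌈(33·11)/69⌉ − ⌈(32·11)/69⌉ = ⌈363/69⌉ − ⌈352/69⌉ = 6 − 6 = 0
n=33: ⌈(34·11)/69⌉ − ⌈(33·11)/69⌉ = ⌈374/69⌉ − ⌈363/69⌉ = 6 − 6 = 0
n=34: ⌈(35·11)/69⌉ − ⌈(34·11)/69⌉ = ⌈385/69⌉ − ⌈374/69⌉ = 6 − 6 = 0
n=35: ⌈(36·11)/69⌉ − ⌈(35·11)/69⌉ = ⌈396/69⌉ − ⌈385/69⌉ = 6 − 6 = 0
n=36: ⌈(37·11)/69⌉ − ⌈(36·11)/69⌉ = ⌈407/69⌉ − ⌈396/69⌉ = 6 − 6 = 0
n=37: ⌈(38·11)/69⌉ − ⌈(37·11)/69⌉ = ⌈418/69⌉ − ⌈407/69⌉ = 7 − 6 = 1
n=38: ⌈(39·11)/69⌉ − ⌈(38·11)/69⌉ = ⌈429/69⌉ − ⌈418/69⌉ = 7 − 7 = 0
n=39: ⌈(40·11)/69⌉ − ⌈(39·11)/69⌉ = ⌈440/69⌉ − ⌈429/69⌉ = 7 − 7 = 0
n=40: ⌈(41·11)/69⌉ − ⌈(40·11)/69⌉ = ⌈451/69⌉ − ⌈440/69⌉ = 7 − 7 = 0
n=41: ⌈(42·11)/69⌉ − ⌈(41·11)/69⌉ = ⌈462/69⌉ − ⌈451/69⌉ = 7 − 7 = 0
n=42: ⌈(43·11)/69⌉ − ⌈(42·11)/69⌉ = ⌈473/69⌉ − ⌈462/69⌉ = 7 − 7 = 0
n=43: ⌈(44·11)/69⌉ − ⌈(43·11)/69⌉ = ⌈484/69⌉ − ⌈473/69⌉ = 8 − 7 = 1
n=44: ⌈(45·11)/69⌉ − ⌈(44·11)/69⌉ = ⌈495/69⌉ − ⌈484/69⌉ = 8 − 8 = 0
n=45: ⌈(46·11)/69⌉ − ⌈(45·11)/69⌉ = ⌈506/69⌉ − ⌈495/69⌉ = 8 − 8 = 0
n=46: ⌈(47·11)/69⌉ − ⌈(46·11)/69⌉ = ⌈517/69⌉ − ⌈506/69⌉ = 8 − 8 = 0
n=47: ⌈(48·11)/69⌉ − ⌈(47·11)/69⌉ = ⌈528/69⌉ − ⌈517/69⌉ = 8 − 8 = 0
n=48: ⌈(49·11)/69⌉ − ⌈(48·11)/69⌉ = ⌈539/69⌉ − ⌈528/69⌉ = 8 − 8 = 0
n=49: ⌈(50·11)/69⌉ − ⌈(49·11)/69⌉ = ⌈550/69⌉ − ⌈539/69⌉ = 8 − 8 = 0
n=50: ⌈(51·11)/69⌉ − ⌈(50·11)/69⌉ = ⌈561/69⌉ − ⌈550/69⌉ = 9 − 8 = 1
n=51: ⌈(52·11)/69⌉ − ⌈(51·11)/69⌉ = ⌈572/69⌉ − ⌈561/69⌉ = 9 − 9 = 0
n=52: ⌈(53·11)/69⌉ − ⌈(52·11)/69⌉ = ⌈583/69⌉ − ⌈572/69⌉ = 9 − 9 = 0
n=53: ⌈(54·11)/69⌉ − ⌈(53·11)/69⌉ = ⌈594/69⌉ − ⌈583/69⌉ = 9 − 9 = 0
n=54: ⌈(55·11)/69⌉ − ⌈(54·11)/69⌉ = ⌈605/69⌉ − ⌈594/69⌉ = 9 − 9 = 0
n=55: ⌈(56·11)/69⌉ − ⌈(55·11)/69⌉ = ⌈616/69⌉ − ⌈605/69⌉ = 9 − 9 = 0
n=56: ⌈(57·11)/69⌉ − ⌈(56·11)/69⌉ = ⌈627/69⌉ − ⌈616/69⌉ = 10 − 9 = 1
n=57: ⌈(58·11)/69⌉ − ⌈(57·11)/69⌉ = ⌈638/69⌉ − ⌈627/69⌉ = 10 − 10 = 0
n=58: ⌈(59·11)/69⌉ − ⌈(58·11)/69⌉ = ⌈649/69⌉ − ⌈638/69⌉ = 10 − 10 = 0
n=59: ⌈(60·11)/69⌉ − ⌈(59·11)/69⌉ = ⌈660/69⌉ − ⌈649/69⌉ = 10 − 10 = 0
n=60: ⌈(61·11)/69⌉ − ⌈(60·11)/69⌉ = ⌈671/69⌉ − ⌈660/69⌉ = 10 − 10 = 0
n=61: ⌈(62·11)/69⌉ − ⌈(61·11)/69⌉ = ⌈682/69⌉ − ⌈671/69⌉ = 10 − 10 = 0
n=62: ⌈(63·11)/69⌉ − ⌈(62·11)/69⌉ = ⌈693/69⌉ − ⌈682/69⌉ = 11 − 10 = 1
n=63: ⌈(64·11)/69⌉ − ⌈(63·11)/69⌉ = ⌈704/69⌉ − ⌈693/69⌉ = 11 − 11 = 0
n=64: ⌈(65·11)/69⌉ − ⌈(64·11)/69⌉ = ⌈715/69⌉ − ⌈704/69⌉ = 11 − 11 = 0
n=65: ⌈(66·11)/69⌉ − ⌈(65·11)/69⌉ = ⌈726/69⌉ − ⌈715/69⌉ = 11 − 11 = 0
n=66: ⌈(67·11)/69⌉ − ⌈(66·11)/69⌉ = ⌈737/69⌉ − ⌈726/69⌉ = 11 − 11 = 0
n=67: ⌈(68·11)/69⌉ − ⌈(67·11)/69⌉ = ⌈748/69⌉ − ⌈737/69⌉ = 11 − 11 = 0
n=68: ⌈(69·11)/69⌉ − ⌈(68·11)/69⌉ = ⌈759/69⌉ − ⌈748/69⌉ = 11 − 11 = 0
n=69: ⌈(70·11)/69⌉ − ⌈(69·11)/69⌉ = ⌈770/69⌉ − ⌈759/69⌉ = 12 − 11 = 1
n=70: ⌈(71·11)/69⌉ − ⌈(70·11)/69⌉ = ⌈781/69⌉ − ⌈770/69⌉ = 12 − 12 = 0
n=71: ⌈(72·11)/69⌉ − ⌈(71·11)/69⌉ = ⌈792/69⌉ − ⌈781/69⌉ = 12 − 12 = 0
n=72: ⌈(73·11)/69⌉ − ⌈(72·11)/69⌉ = ⌈803/69⌉ − ⌈792/69⌉ = 12 − 12 = 0
n=73: ⌈(74·11)/69⌉ − ⌈(73·11)/69⌉ = ⌈814/69⌉ − ⌈803/69⌉ = 12 − 12 = 0
n=74: ⌈(75·11)/69⌉ − ⌈(74·11)/69⌉ = ⌈825/69⌉ − ⌈814/69⌉ = 12 − 12 = 0
n=75: ⌈(76·11)/69⌉ − ⌈(75·11)/69⌉ = ⌈836/69⌉ − ⌈825/69⌉ = 13 − 12 = 1
n=76: ⌈(77·11)/69⌉ − ⌈(76·11)/69⌉ = ⌈847/69⌉ − ⌈836/69⌉ = 13 − 13 = 0
n=77: ⌈(78·11)/69⌉ − ⌈(77·11)/69⌉ = ⌈858/69⌉ − ⌈847/69⌉ = 13 − 13 = 0
n=78: ⌈(79·11)/69⌉ − ⌈(78·11)/69⌉ = ⌈869/69⌉ − ⌈858/69⌉ = 13 − 13 = 0
n=79: ⌈(80·11)/69⌉ − ⌈(79·11)/69⌉ = ⌈880/69⌉ − ⌈869/69⌉ = 13 − 13 = 0
n=80: ⌈(81·11)/69⌉ − ⌈(80·11)/69⌉ = ⌈891/69⌉ − ⌈880/69⌉ = 13 − 13 = 0
n=81: ⌈(82·11)/69⌉ − ⌈(81·11)/69⌉ = ⌈902/69⌉ − ⌈891/69⌉ = 14 − 13 = 1
n=82: ⌈(83·11)/69⌉ − ⌈(82·11)/69⌉ = ⌈913/69⌉ − ⌈902/69⌉ = 14 − 14 = 0
n=83: ⌈(84·11)/69⌉ − ⌈(83·11)/69⌉ = ⌈924/69⌉ − ⌈913/69⌉ = 14 − 14 = 0
n=84: ⌈(85·11)/69⌉ − ⌈(84·11)/69⌉ = ⌈935/69⌉ − ⌈924/69⌉ = 14 − 14 = 0
n=85: ⌈(86·11)/69⌉ − ⌈(85·11)/69⌉ = ⌈946/69⌉ − ⌈935/69⌉ = 14 − 14 = 0
n=86: ⌈(87·11)/69⌉ − ⌈(86·11)/69⌉ = ⌈957/69⌉ − ⌈946/69⌉ = 14 − 14 = 0
n=87: ⌈(88·11)/69⌉ − ⌈(87·11)/69⌉ = ⌈968/69⌉ − ⌈957/69⌉ = 15 − 14 = 1
n=88: ⌈(89·11)/69⌉ − ⌈(88·11)/69⌉ = ⌈979/69⌉ − ⌈968/69⌉ = 15 − 15 = 0
n=89: ⌈(90·11)/69⌉ − ⌈(89·11)/69⌉ = ⌈990/69⌉ − ⌈979/69⌉ = 15 − 15 = 0
n=90: ⌈(91·11)/69⌉ − ⌈(90·11)/69⌉ = ⌈1001/69⌉ − ⌈990/69⌉ = 15 − 15 = 0
n=91: ⌈(92·11)/69⌉ − ⌈(91·11)/69⌉ = ⌈1012/69⌉ − ⌈1001/69⌉ = 15 − 15 = 0

10000010000010000010000001000001000001000001000000100000100000100000010000010000010000010000


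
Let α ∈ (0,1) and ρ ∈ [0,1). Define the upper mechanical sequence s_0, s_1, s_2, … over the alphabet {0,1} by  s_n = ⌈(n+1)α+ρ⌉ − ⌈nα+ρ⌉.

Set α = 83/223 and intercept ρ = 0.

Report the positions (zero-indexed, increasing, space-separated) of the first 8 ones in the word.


0 2 5 8 10 13 16 18

n=0: ⌈83/223⌉−⌈0/223⌉ = 1−0 = 1  ← one
n=1: ⌈166/223⌉−⌈83/223⌉ = 1−1 = 0
n=2: ⌈249/223⌉−⌈166/223⌉ = 2−1 = 1  ← one
n=3: ⌈332/223⌉−⌈249/223⌉ = 2−2 = 0
n=4: ⌈415/223⌉−⌈332/223⌉ = 2−2 = 0
n=5: ⌈498/223⌉−⌈415/223⌉ = 3−2 = 1  ← one
n=6: ⌈581/223⌉−⌈498/223⌉ = 3−3 = 0
n=7: ⌈664/223⌉−⌈581/223⌉ = 3−3 = 0
n=8: ⌈747/223⌉−⌈664/223⌉ = 4−3 = 1  ← one
n=9: ⌈830/223⌉−⌈747/223⌉ = 4−4 = 0
n=10: ⌈913/223⌉−⌈830/223⌉ = 5−4 = 1  ← one
n=11: ⌈996/223⌉−⌈913/223⌉ = 5−5 = 0
n=12: ⌈1079/223⌉−⌈996/223⌉ = 5−5 = 0
n=13: ⌈1162/223⌉−⌈1079/223⌉ = 6−5 = 1  ← one
n=14: ⌈1245/223⌉−⌈1162/223⌉ = 6−6 = 0
n=15: ⌈1328/223⌉−⌈1245/223⌉ = 6−6 = 0
n=16: ⌈1411/223⌉−⌈1328/223⌉ = 7−6 = 1  ← one
n=17: ⌈1494/223⌉−⌈1411/223⌉ = 7−7 = 0
n=18: ⌈1577/223⌉−⌈1494/223⌉ = 8−7 = 1  ← one
positions of the first 8 ones: 0 2 5 8 10 13 16 18


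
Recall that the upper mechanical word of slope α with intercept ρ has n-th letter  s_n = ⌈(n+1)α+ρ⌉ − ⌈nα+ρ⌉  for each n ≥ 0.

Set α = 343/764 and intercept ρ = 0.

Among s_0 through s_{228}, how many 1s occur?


103

#1s = Σ_{n=0}^{228} s_n = Σ_{n=0}^{228} (⌈(n+1)α+ρ⌉ − ⌈nα+ρ⌉)
the sum telescopes: every ⌈nα+ρ⌉ with 0 < n < 229 appears once with + and once with −, leaving ⌈229α+ρ⌉ − ⌈0·α+ρ⌉
229α + ρ = (229·343) / 764 = 78547/764
ρ = 0/764
⌈78547/764⌉ = 103,  ⌈0/764⌉ = 0
#1s = 103 − 0 = 103


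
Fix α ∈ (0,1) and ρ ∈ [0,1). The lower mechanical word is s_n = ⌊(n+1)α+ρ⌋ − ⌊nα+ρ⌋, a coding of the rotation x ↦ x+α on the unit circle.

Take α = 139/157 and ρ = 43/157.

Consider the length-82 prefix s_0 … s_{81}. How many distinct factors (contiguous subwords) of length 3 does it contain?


t_n = ⌊(n·139+43)/157⌋ for n = 0 … 82:
  n=0…9: ⌊43/157⌋=0 ⌊182/157⌋=1 ⌊321/157⌋=2 ⌊460/157⌋=2 ⌊599/157⌋=3 ⌊738/157⌋=4 ⌊877/157⌋=5 ⌊1016/157⌋=6 ⌊1155/157⌋=7 ⌊1294/157⌋=8
  n=10…19: ⌊1433/157⌋=9 ⌊1572/157⌋=10 ⌊1711/157⌋=10 ⌊1850/157⌋=11 ⌊1989/157⌋=12 ⌊2128/157⌋=13 ⌊2267/157⌋=14 ⌊2406/157⌋=15 ⌊2545/157⌋=16 ⌊2684/157⌋=17
  n=20…29: ⌊2823/157⌋=17 ⌊2962/157⌋=18 ⌊3101/157⌋=19 ⌊3240/157⌋=20 ⌊3379/157⌋=21 ⌊3518/157⌋=22 ⌊3657/157⌋=23 ⌊3796/157⌋=24 ⌊3935/157⌋=25 ⌊4074/157⌋=25
  n=30…39: ⌊4213/157⌋=26 ⌊4352/157⌋=27 ⌊4491/157⌋=28 ⌊4630/157⌋=29 ⌊4769/157⌋=30 ⌊4908/157⌋=31 ⌊5047/157⌋=32 ⌊5186/157⌋=33 ⌊5325/157⌋=33 ⌊5464/157⌋=34
  n=40…49: ⌊5603/157⌋=35 ⌊5742/157⌋=36 ⌊5881/157⌋=37 ⌊6020/157⌋=38 ⌊6159/157⌋=39 ⌊6298/157⌋=40 ⌊6437/157⌋=41 ⌊6576/157⌋=41 ⌊6715/157⌋=42 ⌊6854/157⌋=43
  n=50…59: ⌊6993/157⌋=44 ⌊7132/157⌋=45 ⌊7271/157⌋=46 ⌊7410/157⌋=47 ⌊7549/157⌋=48 ⌊7688/157⌋=48 ⌊7827/157⌋=49 ⌊7966/157⌋=50 ⌊8105/157⌋=51 ⌊8244/157⌋=52
  n=60…69: ⌊8383/157⌋=53 ⌊8522/157⌋=54 ⌊8661/157⌋=55 ⌊8800/157⌋=56 ⌊8939/157⌋=56 ⌊9078/157⌋=57 ⌊9217/157⌋=58 ⌊9356/157⌋=59 ⌊9495/157⌋=60 ⌊9634/157⌋=61
  n=70…79: ⌊9773/157⌋=62 ⌊9912/157⌋=63 ⌊10051/157⌋=64 ⌊10190/157⌋=64 ⌊10329/157⌋=65 ⌊10468/157⌋=66 ⌊10607/157⌋=67 ⌊10746/157⌋=68 ⌊10885/157⌋=69 ⌊11024/157⌋=70
  n=80…82: ⌊11163/157⌋=71 ⌊11302/157⌋=71 ⌊11441/157⌋=72
s_n = t_(n+1) − t_n for n = 0 … 81 gives
prefix = 1101111111101111111011111111011111111011111111011111110111111110111111110111111101
slide a length-3 window over [0..2] … [79..81] (80 windows); first occurrence of each distinct factor:
  [  0..  2] 110
  [  1..  3] 101
  [  2..  4] 011
  [  3..  5] 111
  (the other 76 windows repeat one of these)
distinct factors: {011, 101, 110, 111}
count = 4  (Sturmian bound for length 3 is 4)

4


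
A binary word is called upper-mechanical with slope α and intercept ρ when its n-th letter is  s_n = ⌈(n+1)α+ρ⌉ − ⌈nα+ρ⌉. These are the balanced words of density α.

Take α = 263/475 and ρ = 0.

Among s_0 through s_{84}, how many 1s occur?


#1s = Σ_{n=0}^{84} s_n = Σ_{n=0}^{84} (⌈(n+1)α+ρ⌉ − ⌈nα+ρ⌉)
the sum telescopes: every ⌈nα+ρ⌉ with 0 < n < 85 appears once with + and once with −, leaving ⌈85α+ρ⌉ − ⌈0·α+ρ⌉
85α + ρ = (85·263) / 475 = 22355/475
ρ = 0/475
⌈22355/475⌉ = 48,  ⌈0/475⌉ = 0
#1s = 48 − 0 = 48

48


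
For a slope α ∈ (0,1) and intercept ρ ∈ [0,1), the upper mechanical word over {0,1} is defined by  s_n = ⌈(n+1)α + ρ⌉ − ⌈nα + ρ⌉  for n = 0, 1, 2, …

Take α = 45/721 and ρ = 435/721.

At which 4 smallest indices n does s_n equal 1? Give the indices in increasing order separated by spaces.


n=0: ⌈480/721⌉−⌈435/721⌉ = 1−1 = 0
n=1: ⌈525/721⌉−⌈480/721⌉ = 1−1 = 0
n=2: ⌈570/721⌉−⌈525/721⌉ = 1−1 = 0
n=3: ⌈615/721⌉−⌈570/721⌉ = 1−1 = 0
n=4: ⌈660/721⌉−⌈615/721⌉ = 1−1 = 0
n=5: ⌈705/721⌉−⌈660/721⌉ = 1−1 = 0
n=6: ⌈750/721⌉−⌈705/721⌉ = 2−1 = 1  ← one
n=7: ⌈795/721⌉−⌈750/721⌉ = 2−2 = 0
n=8: ⌈840/721⌉−⌈795/721⌉ = 2−2 = 0
n=9: ⌈885/721⌉−⌈840/721⌉ = 2−2 = 0
n=10: ⌈930/721⌉−⌈885/721⌉ = 2−2 = 0
n=11: ⌈975/721⌉−⌈930/721⌉ = 2−2 = 0
n=12: ⌈1020/721⌉−⌈975/721⌉ = 2−2 = 0
n=13: ⌈1065/721⌉−⌈1020/721⌉ = 2−2 = 0
n=14: ⌈1110/721⌉−⌈1065/721⌉ = 2−2 = 0
n=15: ⌈1155/721⌉−⌈1110/721⌉ = 2−2 = 0
n=16: ⌈1200/721⌉−⌈1155/721⌉ = 2−2 = 0
n=17: ⌈1245/721⌉−⌈1200/721⌉ = 2−2 = 0
n=18: ⌈1290/721⌉−⌈1245/721⌉ = 2−2 = 0
n=19: ⌈1335/721⌉−⌈1290/721⌉ = 2−2 = 0
n=20: ⌈1380/721⌉−⌈1335/721⌉ = 2−2 = 0
n=21: ⌈1425/721⌉−⌈1380/721⌉ = 2−2 = 0
n=22: ⌈1470/721⌉−⌈1425/721⌉ = 3−2 = 1  ← one
n=23: ⌈1515/721⌉−⌈1470/721⌉ = 3−3 = 0
n=24: ⌈1560/721⌉−⌈1515/721⌉ = 3−3 = 0
n=25: ⌈1605/721⌉−⌈1560/721⌉ = 3−3 = 0
n=26: ⌈1650/721⌉−⌈1605/721⌉ = 3−3 = 0
n=27: ⌈1695/721⌉−⌈1650/721⌉ = 3−3 = 0
n=28: ⌈1740/721⌉−⌈1695/721⌉ = 3−3 = 0
n=29: ⌈1785/721⌉−⌈1740/721⌉ = 3−3 = 0
n=30: ⌈1830/721⌉−⌈1785/721⌉ = 3−3 = 0
n=31: ⌈1875/721⌉−⌈1830/721⌉ = 3−3 = 0
n=32: ⌈1920/721⌉−⌈1875/721⌉ = 3−3 = 0
n=33: ⌈1965/721⌉−⌈1920/721⌉ = 3−3 = 0
n=34: ⌈2010/721⌉−⌈1965/721⌉ = 3−3 = 0
n=35: ⌈2055/721⌉−⌈2010/721⌉ = 3−3 = 0
n=36: ⌈2100/721⌉−⌈2055/721⌉ = 3−3 = 0
n=37: ⌈2145/721⌉−⌈2100/721⌉ = 3−3 = 0
n=38: ⌈2190/721⌉−⌈2145/721⌉ = 4−3 = 1  ← one
n=39: ⌈2235/721⌉−⌈2190/721⌉ = 4−4 = 0
n=40: ⌈2280/721⌉−⌈2235/721⌉ = 4−4 = 0
n=41: ⌈2325/721⌉−⌈2280/721⌉ = 4−4 = 0
n=42: ⌈2370/721⌉−⌈2325/721⌉ = 4−4 = 0
n=43: ⌈2415/721⌉−⌈2370/721⌉ = 4−4 = 0
n=44: ⌈2460/721⌉−⌈2415/721⌉ = 4−4 = 0
n=45: ⌈2505/721⌉−⌈2460/721⌉ = 4−4 = 0
n=46: ⌈2550/721⌉−⌈2505/721⌉ = 4−4 = 0
n=47: ⌈2595/721⌉−⌈2550/721⌉ = 4−4 = 0
n=48: ⌈2640/721⌉−⌈2595/721⌉ = 4−4 = 0
n=49: ⌈2685/721⌉−⌈2640/721⌉ = 4−4 = 0
n=50: ⌈2730/721⌉−⌈2685/721⌉ = 4−4 = 0
n=51: ⌈2775/721⌉−⌈2730/721⌉ = 4−4 = 0
n=52: ⌈2820/721⌉−⌈2775/721⌉ = 4−4 = 0
n=53: ⌈2865/721⌉−⌈2820/721⌉ = 4−4 = 0
n=54: ⌈2910/721⌉−⌈2865/721⌉ = 5−4 = 1  ← one
positions of the first 4 ones: 6 22 38 54

6 22 38 54


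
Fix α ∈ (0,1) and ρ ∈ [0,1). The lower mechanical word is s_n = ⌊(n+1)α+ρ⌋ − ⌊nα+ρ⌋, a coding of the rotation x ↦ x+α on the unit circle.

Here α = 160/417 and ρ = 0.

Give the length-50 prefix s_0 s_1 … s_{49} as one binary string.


00100101001001010010100100101001010010010100101001

n=0: ⌊(1·160)/417⌋ − ⌊(0·160)/417⌋ = ⌊160/417⌋ − ⌊0/417⌋ = 0 − 0 = 0
n=1: ⌊(2·160)/417⌋ − ⌊(1·160)/417⌋ = ⌊320/417⌋ − ⌊160/417⌋ = 0 − 0 = 0
n=2: ⌊(3·160)/417⌋ − ⌊(2·160)/417⌋ = ⌊480/417⌋ − ⌊320/417⌋ = 1 − 0 = 1
n=3: ⌊(4·160)/417⌋ − ⌊(3·160)/417⌋ = ⌊640/417⌋ − ⌊480/417⌋ = 1 − 1 = 0
n=4: ⌊(5·160)/417⌋ − ⌊(4·160)/417⌋ = ⌊800/417⌋ − ⌊640/417⌋ = 1 − 1 = 0
n=5: ⌊(6·160)/417⌋ − ⌊(5·160)/417⌋ = ⌊960/417⌋ − ⌊800/417⌋ = 2 − 1 = 1
n=6: ⌊(7·160)/417⌋ − ⌊(6·160)/417⌋ = ⌊1120/417⌋ − ⌊960/417⌋ = 2 − 2 = 0
n=7: ⌊(8·160)/417⌋ − ⌊(7·160)/417⌋ = ⌊1280/417⌋ − ⌊1120/417⌋ = 3 − 2 = 1
n=8: ⌊(9·160)/417⌋ − ⌊(8·160)/417⌋ = ⌊1440/417⌋ − ⌊1280/417⌋ = 3 − 3 = 0
n=9: ⌊(10·160)/417⌋ − ⌊(9·160)/417⌋ = ⌊1600/417⌋ − ⌊1440/417⌋ = 3 − 3 = 0
n=10: ⌊(11·160)/417⌋ − ⌊(10·160)/417⌋ = ⌊1760/417⌋ − ⌊1600/417⌋ = 4 − 3 = 1
n=11: ⌊(12·160)/417⌋ − ⌊(11·160)/417⌋ = ⌊1920/417⌋ − ⌊1760/417⌋ = 4 − 4 = 0
n=12: ⌊(13·160)/417⌋ − ⌊(12·160)/417⌋ = ⌊2080/417⌋ − ⌊1920/417⌋ = 4 − 4 = 0
n=13: ⌊(14·160)/417⌋ − ⌊(13·160)/417⌋ = ⌊2240/417⌋ − ⌊2080/417⌋ = 5 − 4 = 1
n=14: ⌊(15·160)/417⌋ − ⌊(14·160)/417⌋ = ⌊2400/417⌋ − ⌊2240/417⌋ = 5 − 5 = 0
n=15: ⌊(16·160)/417⌋ − ⌊(15·160)/417⌋ = ⌊2560/417⌋ − ⌊2400/417⌋ = 6 − 5 = 1
n=16: ⌊(17·160)/417⌋ − ⌊(16·160)/417⌋ = ⌊2720/417⌋ − ⌊2560/417⌋ = 6 − 6 = 0
n=17: ⌊(18·160)/417⌋ − ⌊(17·160)/417⌋ = ⌊2880/417⌋ − ⌊2720/417⌋ = 6 − 6 = 0
n=18: ⌊(19·160)/417⌋ − ⌊(18·160)/417⌋ = ⌊3040/417⌋ − ⌊2880/417⌋ = 7 − 6 = 1
n=19: ⌊(20·160)/417⌋ − ⌊(19·160)/417⌋ = ⌊3200/417⌋ − ⌊3040/417⌋ = 7 − 7 = 0
n=20: ⌊(21·160)/417⌋ − ⌊(20·160)/417⌋ = ⌊3360/417⌋ − ⌊3200/417⌋ = 8 − 7 = 1
n=21: ⌊(22·160)/417⌋ − ⌊(21·160)/417⌋ = ⌊3520/417⌋ − ⌊3360/417⌋ = 8 − 8 = 0
n=22: ⌊(23·160)/417⌋ − ⌊(22·160)/417⌋ = ⌊3680/417⌋ − ⌊3520/417⌋ = 8 − 8 = 0
n=23: ⌊(24·160)/417⌋ − ⌊(23·160)/417⌋ = ⌊3840/417⌋ − ⌊3680/417⌋ = 9 − 8 = 1
n=24: ⌊(25·160)/417⌋ − ⌊(24·160)/417⌋ = ⌊4000/417⌋ − ⌊3840/417⌋ = 9 − 9 = 0
n=25: ⌊(26·160)/417⌋ − ⌊(25·160)/417⌋ = ⌊4160/417⌋ − ⌊4000/417⌋ = 9 − 9 = 0
n=26: ⌊(27·160)/417⌋ − ⌊(26·160)/417⌋ = ⌊4320/417⌋ − ⌊4160/417⌋ = 10 − 9 = 1
n=27: ⌊(28·160)/417⌋ − ⌊(27·160)/417⌋ = ⌊4480/417⌋ − ⌊4320/417⌋ = 10 − 10 = 0
n=28: ⌊(29·160)/417⌋ − ⌊(28·160)/417⌋ = ⌊4640/417⌋ − ⌊4480/417⌋ = 11 − 10 = 1
n=29: ⌊(30·160)/417⌋ − ⌊(29·160)/417⌋ = ⌊4800/417⌋ − ⌊4640/417⌋ = 11 − 11 = 0
n=30: ⌊(31·160)/417⌋ − ⌊(30·160)/417⌋ = ⌊4960/417⌋ − ⌊4800/417⌋ = 11 − 11 = 0
n=31: ⌊(32·160)/417⌋ − ⌊(31·160)/417⌋ = ⌊5120/417⌋ − ⌊4960/417⌋ = 12 − 11 = 1
n=32: ⌊(33·160)/417⌋ − ⌊(32·160)/417⌋ = ⌊5280/417⌋ − ⌊5120/417⌋ = 12 − 12 = 0
n=33: ⌊(34·160)/417⌋ − ⌊(33·160)/417⌋ = ⌊5440/417⌋ − ⌊5280/417⌋ = 13 − 12 = 1
n=34: ⌊(35·160)/417⌋ − ⌊(34·160)/417⌋ = ⌊5600/417⌋ − ⌊5440/417⌋ = 13 − 13 = 0
n=35: ⌊(36·160)/417⌋ − ⌊(35·160)/417⌋ = ⌊5760/417⌋ − ⌊5600/417⌋ = 13 − 13 = 0
n=36: ⌊(37·160)/417⌋ − ⌊(36·160)/417⌋ = ⌊5920/417⌋ − ⌊5760/417⌋ = 14 − 13 = 1
n=37: ⌊(38·160)/417⌋ − ⌊(37·160)/417⌋ = ⌊6080/417⌋ − ⌊5920/417⌋ = 14 − 14 = 0
n=38: ⌊(39·160)/417⌋ − ⌊(38·160)/417⌋ = ⌊6240/417⌋ − ⌊6080/417⌋ = 14 − 14 = 0
n=39: ⌊(40·160)/417⌋ − ⌊(39·160)/417⌋ = ⌊6400/417⌋ − ⌊6240/417⌋ = 15 − 14 = 1
n=40: ⌊(41·160)/417⌋ − ⌊(40·160)/417⌋ = ⌊6560/417⌋ − ⌊6400/417⌋ = 15 − 15 = 0
n=41: ⌊(42·160)/417⌋ − ⌊(41·160)/417⌋ = ⌊6720/417⌋ − ⌊6560/417⌋ = 16 − 15 = 1
n=42: ⌊(43·160)/417⌋ − ⌊(42·160)/417⌋ = ⌊6880/417⌋ − ⌊6720/417⌋ = 16 − 16 = 0
n=43: ⌊(44·160)/417⌋ − ⌊(43·160)/417⌋ = ⌊7040/417⌋ − ⌊6880/417⌋ = 16 − 16 = 0
n=44: ⌊(45·160)/417⌋ − ⌊(44·160)/417⌋ = ⌊7200/417⌋ − ⌊7040/417⌋ = 17 − 16 = 1
n=45: ⌊(46·160)/417⌋ − ⌊(45·160)/417⌋ = ⌊7360/417⌋ − ⌊7200/417⌋ = 17 − 17 = 0
n=46: ⌊(47·160)/417⌋ − ⌊(46·160)/417⌋ = ⌊7520/417⌋ − ⌊7360/417⌋ = 18 − 17 = 1
n=47: ⌊(48·160)/417⌋ − ⌊(47·160)/417⌋ = ⌊7680/417⌋ − ⌊7520/417⌋ = 18 − 18 = 0
n=48: ⌊(49·160)/417⌋ − ⌊(48·160)/417⌋ = ⌊7840/417⌋ − ⌊7680/417⌋ = 18 − 18 = 0
n=49: ⌊(50·160)/417⌋ − ⌊(49·160)/417⌋ = ⌊8000/417⌋ − ⌊7840/417⌋ = 19 − 18 = 1


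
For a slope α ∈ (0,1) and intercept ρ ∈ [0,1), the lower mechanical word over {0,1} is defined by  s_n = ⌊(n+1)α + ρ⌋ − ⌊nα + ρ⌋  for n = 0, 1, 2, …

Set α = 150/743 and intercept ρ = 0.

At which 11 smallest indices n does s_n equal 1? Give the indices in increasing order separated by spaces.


4 9 14 19 24 29 34 39 44 49 54

n=0: ⌊150/743⌋−⌊0/743⌋ = 0−0 = 0
n=1: ⌊300/743⌋−⌊150/743⌋ = 0−0 = 0
n=2: ⌊450/743⌋−⌊300/743⌋ = 0−0 = 0
n=3: ⌊600/743⌋−⌊450/743⌋ = 0−0 = 0
n=4: ⌊750/743⌋−⌊600/743⌋ = 1−0 = 1  ← one
n=5: ⌊900/743⌋−⌊750/743⌋ = 1−1 = 0
n=6: ⌊1050/743⌋−⌊900/743⌋ = 1−1 = 0
n=7: ⌊1200/743⌋−⌊1050/743⌋ = 1−1 = 0
n=8: ⌊1350/743⌋−⌊1200/743⌋ = 1−1 = 0
n=9: ⌊1500/743⌋−⌊1350/743⌋ = 2−1 = 1  ← one
n=10: ⌊1650/743⌋−⌊1500/743⌋ = 2−2 = 0
n=11: ⌊1800/743⌋−⌊1650/743⌋ = 2−2 = 0
n=12: ⌊1950/743⌋−⌊1800/743⌋ = 2−2 = 0
n=13: ⌊2100/743⌋−⌊1950/743⌋ = 2−2 = 0
n=14: ⌊2250/743⌋−⌊2100/743⌋ = 3−2 = 1  ← one
n=15: ⌊2400/743⌋−⌊2250/743⌋ = 3−3 = 0
n=16: ⌊2550/743⌋−⌊2400/743⌋ = 3−3 = 0
n=17: ⌊2700/743⌋−⌊2550/743⌋ = 3−3 = 0
n=18: ⌊2850/743⌋−⌊2700/743⌋ = 3−3 = 0
n=19: ⌊3000/743⌋−⌊2850/743⌋ = 4−3 = 1  ← one
n=20: ⌊3150/743⌋−⌊3000/743⌋ = 4−4 = 0
n=21: ⌊3300/743⌋−⌊3150/743⌋ = 4−4 = 0
n=22: ⌊3450/743⌋−⌊3300/743⌋ = 4−4 = 0
n=23: ⌊3600/743⌋−⌊3450/743⌋ = 4−4 = 0
n=24: ⌊3750/743⌋−⌊3600/743⌋ = 5−4 = 1  ← one
n=25: ⌊3900/743⌋−⌊3750/743⌋ = 5−5 = 0
n=26: ⌊4050/743⌋−⌊3900/743⌋ = 5−5 = 0
n=27: ⌊4200/743⌋−⌊4050/743⌋ = 5−5 = 0
n=28: ⌊4350/743⌋−⌊4200/743⌋ = 5−5 = 0
n=29: ⌊4500/743⌋−⌊4350/743⌋ = 6−5 = 1  ← one
n=30: ⌊4650/743⌋−⌊4500/743⌋ = 6−6 = 0
n=31: ⌊4800/743⌋−⌊4650/743⌋ = 6−6 = 0
n=32: ⌊4950/743⌋−⌊4800/743⌋ = 6−6 = 0
n=33: ⌊5100/743⌋−⌊4950/743⌋ = 6−6 = 0
n=34: ⌊5250/743⌋−⌊5100/743⌋ = 7−6 = 1  ← one
n=35: ⌊5400/743⌋−⌊5250/743⌋ = 7−7 = 0
n=36: ⌊5550/743⌋−⌊5400/743⌋ = 7−7 = 0
n=37: ⌊5700/743⌋−⌊5550/743⌋ = 7−7 = 0
n=38: ⌊5850/743⌋−⌊5700/743⌋ = 7−7 = 0
n=39: ⌊6000/743⌋−⌊5850/743⌋ = 8−7 = 1  ← one
n=40: ⌊6150/743⌋−⌊6000/743⌋ = 8−8 = 0
n=41: ⌊6300/743⌋−⌊6150/743⌋ = 8−8 = 0
n=42: ⌊6450/743⌋−⌊6300/743⌋ = 8−8 = 0
n=43: ⌊6600/743⌋−⌊6450/743⌋ = 8−8 = 0
n=44: ⌊6750/743⌋−⌊6600/743⌋ = 9−8 = 1  ← one
n=45: ⌊6900/743⌋−⌊6750/743⌋ = 9−9 = 0
n=46: ⌊7050/743⌋−⌊6900/743⌋ = 9−9 = 0
n=47: ⌊7200/743⌋−⌊7050/743⌋ = 9−9 = 0
n=48: ⌊7350/743⌋−⌊7200/743⌋ = 9−9 = 0
n=49: ⌊7500/743⌋−⌊7350/743⌋ = 10−9 = 1  ← one
n=50: ⌊7650/743⌋−⌊7500/743⌋ = 10−10 = 0
n=51: ⌊7800/743⌋−⌊7650/743⌋ = 10−10 = 0
n=52: ⌊7950/743⌋−⌊7800/743⌋ = 10−10 = 0
n=53: ⌊8100/743⌋−⌊7950/743⌋ = 10−10 = 0
n=54: ⌊8250/743⌋−⌊8100/743⌋ = 11−10 = 1  ← one
positions of the first 11 ones: 4 9 14 19 24 29 34 39 44 49 54
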